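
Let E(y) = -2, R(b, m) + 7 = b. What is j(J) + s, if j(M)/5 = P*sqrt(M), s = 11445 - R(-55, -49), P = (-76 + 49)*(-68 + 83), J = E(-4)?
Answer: 11507 - 2025*I*sqrt(2) ≈ 11507.0 - 2863.8*I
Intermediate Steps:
R(b, m) = -7 + b
J = -2
P = -405 (P = -27*15 = -405)
s = 11507 (s = 11445 - (-7 - 55) = 11445 - 1*(-62) = 11445 + 62 = 11507)
j(M) = -2025*sqrt(M) (j(M) = 5*(-405*sqrt(M)) = -2025*sqrt(M))
j(J) + s = -2025*I*sqrt(2) + 11507 = 11507 - 2025*I*sqrt(2)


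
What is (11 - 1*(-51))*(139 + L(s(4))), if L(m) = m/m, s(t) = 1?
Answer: 8680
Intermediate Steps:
L(m) = 1
(11 - 1*(-51))*(139 + L(s(4))) = (11 - 1*(-51))*(139 + 1) = (11 + 51)*140 = 62*140 = 8680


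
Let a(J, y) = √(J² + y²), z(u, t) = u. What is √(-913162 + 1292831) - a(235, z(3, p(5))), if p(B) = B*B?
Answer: √379669 - √55234 ≈ 381.15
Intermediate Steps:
p(B) = B²
√(-913162 + 1292831) - a(235, z(3, p(5))) = √(-913162 + 1292831) - √(235² + 3²) = √379669 - √(55225 + 9) = √379669 - √55234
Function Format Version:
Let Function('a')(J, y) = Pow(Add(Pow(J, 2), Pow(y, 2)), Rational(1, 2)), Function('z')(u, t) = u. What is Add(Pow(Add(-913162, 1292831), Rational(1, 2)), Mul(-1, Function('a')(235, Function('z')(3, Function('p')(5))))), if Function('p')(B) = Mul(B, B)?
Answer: Add(Pow(379669, Rational(1, 2)), Mul(-1, Pow(55234, Rational(1, 2)))) ≈ 381.15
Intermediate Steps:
Function('p')(B) = Pow(B, 2)
Add(Pow(Add(-913162, 1292831), Rational(1, 2)), Mul(-1, Function('a')(235, Function('z')(3, Function('p')(5))))) = Add(Pow(Add(-913162, 1292831), Rational(1, 2)), Mul(-1, Pow(Add(Pow(235, 2), Pow(3, 2)), Rational(1, 2)))) = Add(Pow(379669, Rational(1, 2)), Mul(-1, Pow(Add(55225, 9), Rational(1, 2)))) = Add(Pow(379669, Rational(1, 2)), Mul(-1, Pow(55234, Rational(1, 2))))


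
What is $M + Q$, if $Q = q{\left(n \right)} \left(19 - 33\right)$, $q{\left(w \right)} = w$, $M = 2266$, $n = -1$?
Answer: $2280$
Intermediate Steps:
$Q = 14$ ($Q = - (19 - 33) = \left(-1\right) \left(-14\right) = 14$)
$M + Q = 2266 + 14 = 2280$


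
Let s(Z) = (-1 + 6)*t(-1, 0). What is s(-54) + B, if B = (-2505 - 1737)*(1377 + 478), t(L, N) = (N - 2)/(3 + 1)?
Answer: -15737825/2 ≈ -7.8689e+6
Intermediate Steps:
t(L, N) = -½ + N/4 (t(L, N) = (-2 + N)/4 = (-2 + N)*(¼) = -½ + N/4)
s(Z) = -5/2 (s(Z) = (-1 + 6)*(-½ + (¼)*0) = 5*(-½ + 0) = 5*(-½) = -5/2)
B = -7868910 (B = -4242*1855 = -7868910)
s(-54) + B = -5/2 - 7868910 = -15737825/2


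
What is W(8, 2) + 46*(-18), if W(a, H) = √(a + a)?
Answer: -824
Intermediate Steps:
W(a, H) = √2*√a (W(a, H) = √(2*a) = √2*√a)
W(8, 2) + 46*(-18) = √2*√8 + 46*(-18) = √2*(2*√2) - 828 = 4 - 828 = -824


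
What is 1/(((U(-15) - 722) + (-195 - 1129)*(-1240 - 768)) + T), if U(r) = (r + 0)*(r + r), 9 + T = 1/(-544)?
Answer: 544/1446121183 ≈ 3.7618e-7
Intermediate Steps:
T = -4897/544 (T = -9 + 1/(-544) = -9 - 1/544 = -4897/544 ≈ -9.0018)
U(r) = 2*r² (U(r) = r*(2*r) = 2*r²)
1/(((U(-15) - 722) + (-195 - 1129)*(-1240 - 768)) + T) = 1/(((2*(-15)² - 722) + (-195 - 1129)*(-1240 - 768)) - 4897/544) = 1/(((2*225 - 722) - 1324*(-2008)) - 4897/544) = 1/(((450 - 722) + 2658592) - 4897/544) = 1/((-272 + 2658592) - 4897/544) = 1/(2658320 - 4897/544) = 1/(1446121183/544) = 544/1446121183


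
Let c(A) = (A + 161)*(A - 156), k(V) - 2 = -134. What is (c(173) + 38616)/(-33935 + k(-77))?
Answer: -44294/34067 ≈ -1.3002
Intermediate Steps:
k(V) = -132 (k(V) = 2 - 134 = -132)
c(A) = (-156 + A)*(161 + A) (c(A) = (161 + A)*(-156 + A) = (-156 + A)*(161 + A))
(c(173) + 38616)/(-33935 + k(-77)) = ((-25116 + 173² + 5*173) + 38616)/(-33935 - 132) = ((-25116 + 29929 + 865) + 38616)/(-34067) = (5678 + 38616)*(-1/34067) = 44294*(-1/34067) = -44294/34067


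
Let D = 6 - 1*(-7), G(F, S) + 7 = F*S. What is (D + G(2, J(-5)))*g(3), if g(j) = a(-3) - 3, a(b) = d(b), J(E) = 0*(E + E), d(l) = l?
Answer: -36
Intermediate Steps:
J(E) = 0 (J(E) = 0*(2*E) = 0)
a(b) = b
G(F, S) = -7 + F*S
D = 13 (D = 6 + 7 = 13)
g(j) = -6 (g(j) = -3 - 3 = -6)
(D + G(2, J(-5)))*g(3) = (13 + (-7 + 2*0))*(-6) = (13 + (-7 + 0))*(-6) = (13 - 7)*(-6) = 6*(-6) = -36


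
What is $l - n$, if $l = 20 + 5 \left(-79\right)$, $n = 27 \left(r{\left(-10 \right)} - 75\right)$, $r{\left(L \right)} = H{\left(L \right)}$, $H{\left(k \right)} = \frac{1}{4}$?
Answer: $\frac{6573}{4} \approx 1643.3$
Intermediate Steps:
$H{\left(k \right)} = \frac{1}{4}$
$r{\left(L \right)} = \frac{1}{4}$
$n = - \frac{8073}{4}$ ($n = 27 \left(\frac{1}{4} - 75\right) = 27 \left(- \frac{299}{4}\right) = - \frac{8073}{4} \approx -2018.3$)
$l = -375$ ($l = 20 - 395 = -375$)
$l - n = -375 - - \frac{8073}{4} = -375 + \frac{8073}{4} = \frac{6573}{4}$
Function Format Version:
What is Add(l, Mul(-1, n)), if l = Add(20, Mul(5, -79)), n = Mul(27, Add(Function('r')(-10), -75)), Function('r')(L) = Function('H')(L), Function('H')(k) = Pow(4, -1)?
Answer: Rational(6573, 4) ≈ 1643.3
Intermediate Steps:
Function('H')(k) = Rational(1, 4)
Function('r')(L) = Rational(1, 4)
n = Rational(-8073, 4) (n = Mul(27, Add(Rational(1, 4), -75)) = Mul(27, Rational(-299, 4)) = Rational(-8073, 4) ≈ -2018.3)
l = -375 (l = Add(20, -395) = -375)
Add(l, Mul(-1, n)) = Add(-375, Mul(-1, Rational(-8073, 4))) = Add(-375, Rational(8073, 4)) = Rational(6573, 4)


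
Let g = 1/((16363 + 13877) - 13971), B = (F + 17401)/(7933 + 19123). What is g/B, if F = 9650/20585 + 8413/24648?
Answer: 915176559232/9576274404622871 ≈ 9.5567e-5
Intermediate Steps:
F = 82206961/101475816 (F = 9650*(1/20585) + 8413*(1/24648) = 1930/4117 + 8413/24648 = 82206961/101475816 ≈ 0.81011)
B = 1765862881177/2745529677696 (B = (82206961/101475816 + 17401)/(7933 + 19123) = (1765862881177/101475816)/27056 = (1765862881177/101475816)*(1/27056) = 1765862881177/2745529677696 ≈ 0.64318)
g = 1/16269 (g = 1/(30240 - 13971) = 1/16269 ≈ 6.1467e-5)
g/B = 1/(16269*(1765862881177/2745529677696)) = (1/16269)*(2745529677696/1765862881177) = 915176559232/9576274404622871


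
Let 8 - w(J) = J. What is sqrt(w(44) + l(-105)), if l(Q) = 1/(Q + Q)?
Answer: I*sqrt(1587810)/210 ≈ 6.0004*I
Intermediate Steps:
l(Q) = 1/(2*Q)
w(J) = 8 - J
sqrt(w(44) + l(-105)) = sqrt((8 - 1*44) + (1/2)/(-105)) = sqrt((8 - 44) + (1/2)*(-1/105)) = sqrt(-36 - 1/210) = sqrt(-7561/210) = I*sqrt(1587810)/210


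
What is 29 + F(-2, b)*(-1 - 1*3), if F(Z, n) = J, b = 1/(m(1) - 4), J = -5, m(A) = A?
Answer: 49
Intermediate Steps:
b = -⅓ (b = 1/(1 - 4) = 1/(-3) = -⅓ ≈ -0.33333)
F(Z, n) = -5
29 + F(-2, b)*(-1 - 1*3) = 29 - 5*(-1 - 1*3) = 29 - 5*(-1 - 3) = 29 - 5*(-4) = 29 + 20 = 49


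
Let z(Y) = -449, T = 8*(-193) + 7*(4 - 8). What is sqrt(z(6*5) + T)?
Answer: I*sqrt(2021) ≈ 44.956*I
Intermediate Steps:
T = -1572 (T = -1544 + 7*(-4) = -1544 - 28 = -1572)
sqrt(z(6*5) + T) = sqrt(-449 - 1572) = sqrt(-2021) = I*sqrt(2021)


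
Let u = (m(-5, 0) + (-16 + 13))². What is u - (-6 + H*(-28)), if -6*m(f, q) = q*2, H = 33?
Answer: 939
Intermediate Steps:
m(f, q) = -q/3 (m(f, q) = -q*2/6 = -q/3)
u = 9 (u = (-⅓*0 + (-16 + 13))² = (0 - 3)² = (-3)² = 9)
u - (-6 + H*(-28)) = 9 - (-6 + 33*(-28)) = 9 - (-6 - 924) = 9 - 1*(-930) = 9 + 930 = 939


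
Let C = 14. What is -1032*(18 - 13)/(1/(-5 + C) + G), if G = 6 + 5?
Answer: -2322/5 ≈ -464.40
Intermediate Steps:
G = 11
-1032*(18 - 13)/(1/(-5 + C) + G) = -1032*(18 - 13)/(1/(-5 + 14) + 11) = -5160/(1/9 + 11) = -5160/100/9 = -5160*9/100 = -1032*9/20 = -2322/5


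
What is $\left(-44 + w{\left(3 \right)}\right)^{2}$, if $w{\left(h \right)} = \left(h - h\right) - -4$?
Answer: $1600$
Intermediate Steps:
$w{\left(h \right)} = 4$ ($w{\left(h \right)} = 0 + 4 = 4$)
$\left(-44 + w{\left(3 \right)}\right)^{2} = \left(-44 + 4\right)^{2} = \left(-40\right)^{2} = 1600$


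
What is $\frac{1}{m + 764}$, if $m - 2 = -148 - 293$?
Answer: $\frac{1}{325} \approx 0.0030769$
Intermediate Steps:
$m = -439$ ($m = 2 - 441 = -439$)
$\frac{1}{m + 764} = \frac{1}{-439 + 764} = \frac{1}{325}$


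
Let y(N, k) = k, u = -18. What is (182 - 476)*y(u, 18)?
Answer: -5292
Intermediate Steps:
(182 - 476)*y(u, 18) = (182 - 476)*18 = -294*18 = -5292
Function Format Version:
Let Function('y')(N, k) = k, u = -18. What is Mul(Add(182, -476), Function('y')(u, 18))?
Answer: -5292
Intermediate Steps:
Mul(Add(182, -476), Function('y')(u, 18)) = Mul(Add(182, -476), 18) = Mul(-294, 18) = -5292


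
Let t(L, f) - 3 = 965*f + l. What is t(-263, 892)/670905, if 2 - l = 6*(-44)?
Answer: 861049/670905 ≈ 1.2834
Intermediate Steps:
l = 266 (l = 2 - 6*(-44) = 2 - 1*(-264) = 2 + 264 = 266)
t(L, f) = 269 + 965*f (t(L, f) = 3 + (965*f + 266) = 3 + (266 + 965*f) = 269 + 965*f)
t(-263, 892)/670905 = (269 + 965*892)/670905 = (269 + 860780)*(1/670905) = 861049*(1/670905) = 861049/670905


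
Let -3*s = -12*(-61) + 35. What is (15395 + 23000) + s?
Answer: 114418/3 ≈ 38139.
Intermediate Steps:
s = -767/3 (s = -(-12*(-61) + 35)/3 = -(732 + 35)/3 = -⅓*767 = -767/3 ≈ -255.67)
(15395 + 23000) + s = (15395 + 23000) - 767/3 = 38395 - 767/3 = 114418/3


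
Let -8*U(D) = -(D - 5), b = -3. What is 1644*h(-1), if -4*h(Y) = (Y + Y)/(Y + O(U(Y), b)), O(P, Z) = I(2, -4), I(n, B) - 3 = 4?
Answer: 137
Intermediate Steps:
U(D) = -5/8 + D/8 (U(D) = -(-1)*(D - 5)/8 = -(-1)*(-5 + D)/8 = -(5 - D)/8 = -5/8 + D/8)
I(n, B) = 7 (I(n, B) = 3 + 4 = 7)
O(P, Z) = 7
h(Y) = -Y/(2*(7 + Y)) (h(Y) = -(Y + Y)/(4*(Y + 7)) = -2*Y/(4*(7 + Y)) = -Y/(2*(7 + Y)))
1644*h(-1) = 1644*(-1*(-1)/(14 + 2*(-1))) = 1644*(-1*(-1)/(14 - 2)) = 1644*(-1*(-1)/12) = 1644*(-1*(-1)*1/12) = 1644*(1/12) = 137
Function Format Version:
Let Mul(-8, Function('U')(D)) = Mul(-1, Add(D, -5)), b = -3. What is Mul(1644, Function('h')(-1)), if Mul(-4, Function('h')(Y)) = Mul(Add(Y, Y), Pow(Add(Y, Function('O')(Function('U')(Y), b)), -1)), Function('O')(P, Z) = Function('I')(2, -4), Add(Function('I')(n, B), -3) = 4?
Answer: 137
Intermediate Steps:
Function('U')(D) = Add(Rational(-5, 8), Mul(Rational(1, 8), D)) (Function('U')(D) = Mul(Rational(-1, 8), Mul(-1, Add(D, -5))) = Mul(Rational(-1, 8), Mul(-1, Add(-5, D))) = Mul(Rational(-1, 8), Add(5, Mul(-1, D))) = Add(Rational(-5, 8), Mul(Rational(1, 8), D)))
Function('I')(n, B) = 7 (Function('I')(n, B) = Add(3, 4) = 7)
Function('O')(P, Z) = 7
Function('h')(Y) = Mul(Rational(-1, 2), Y, Pow(Add(7, Y), -1)) (Function('h')(Y) = Mul(Rational(-1, 4), Mul(Add(Y, Y), Pow(Add(Y, 7), -1))) = Mul(Rational(-1, 4), Mul(Mul(2, Y), Pow(Add(7, Y), -1))) = Mul(Rational(-1, 4), Mul(2, Y, Pow(Add(7, Y), -1))) = Mul(Rational(-1, 2), Y, Pow(Add(7, Y), -1)))
Mul(1644, Function('h')(-1)) = Mul(1644, Mul(-1, -1, Pow(Add(14, Mul(2, -1)), -1))) = Mul(1644, Mul(-1, -1, Pow(Add(14, -2), -1))) = Mul(1644, Mul(-1, -1, Pow(12, -1))) = Mul(1644, Mul(-1, -1, Rational(1, 12))) = Mul(1644, Rational(1, 12)) = 137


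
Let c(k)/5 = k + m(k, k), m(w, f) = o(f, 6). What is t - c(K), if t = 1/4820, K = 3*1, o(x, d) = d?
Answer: -216899/4820 ≈ -45.000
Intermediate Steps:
K = 3
m(w, f) = 6
t = 1/4820 ≈ 0.00020747
c(k) = 30 + 5*k (c(k) = 5*(k + 6) = 5*(6 + k) = 30 + 5*k)
t - c(K) = 1/4820 - (30 + 5*3) = 1/4820 - (30 + 15) = 1/4820 - 1*45 = 1/4820 - 45 = -216899/4820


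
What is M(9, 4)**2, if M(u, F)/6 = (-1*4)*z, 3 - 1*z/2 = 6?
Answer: 20736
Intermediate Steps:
z = -6 (z = 6 - 2*6 = 6 - 12 = -6)
M(u, F) = 144 (M(u, F) = 6*(-1*4*(-6)) = 6*(-4*(-6)) = 6*24 = 144)
M(9, 4)**2 = 144**2 = 20736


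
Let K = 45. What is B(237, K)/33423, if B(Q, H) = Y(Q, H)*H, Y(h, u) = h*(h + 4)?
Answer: 856755/11141 ≈ 76.901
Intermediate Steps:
Y(h, u) = h*(4 + h)
B(Q, H) = H*Q*(4 + Q) (B(Q, H) = (Q*(4 + Q))*H = H*Q*(4 + Q))
B(237, K)/33423 = (45*237*(4 + 237))/33423 = (45*237*241)*(1/33423) = 2570265*(1/33423) = 856755/11141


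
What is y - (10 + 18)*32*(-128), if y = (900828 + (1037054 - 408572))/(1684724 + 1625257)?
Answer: 126538876746/1103327 ≈ 1.1469e+5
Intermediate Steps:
y = 509770/1103327 (y = (900828 + 628482)/3309981 = 1529310*(1/3309981) = 509770/1103327 ≈ 0.46203)
y - (10 + 18)*32*(-128) = 509770/1103327 - (10 + 18)*32*(-128) = 509770/1103327 - 28*32*(-128) = 509770/1103327 - 896*(-128) = 509770/1103327 - 1*(-114688) = 509770/1103327 + 114688 = 126538876746/1103327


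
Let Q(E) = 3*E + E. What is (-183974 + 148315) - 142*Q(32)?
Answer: -53835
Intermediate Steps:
Q(E) = 4*E
(-183974 + 148315) - 142*Q(32) = (-183974 + 148315) - 568*32 = -35659 - 142*128 = -35659 - 18176 = -53835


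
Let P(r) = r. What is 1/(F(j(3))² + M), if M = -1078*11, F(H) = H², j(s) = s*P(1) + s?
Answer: -1/10562 ≈ -9.4679e-5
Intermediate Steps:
j(s) = 2*s (j(s) = s*1 + s = s + s = 2*s)
M = -11858
1/(F(j(3))² + M) = 1/(((2*3)²)² - 11858) = 1/((6²)² - 11858) = 1/(36² - 11858) = 1/(1296 - 11858) = 1/(-10562) = -1/10562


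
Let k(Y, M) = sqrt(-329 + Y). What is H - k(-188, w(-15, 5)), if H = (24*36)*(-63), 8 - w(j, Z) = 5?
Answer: -54432 - I*sqrt(517) ≈ -54432.0 - 22.738*I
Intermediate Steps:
w(j, Z) = 3 (w(j, Z) = 8 - 1*5 = 8 - 5 = 3)
H = -54432 (H = 864*(-63) = -54432)
H - k(-188, w(-15, 5)) = -54432 - sqrt(-329 - 188) = -54432 - sqrt(-517) = -54432 - I*sqrt(517)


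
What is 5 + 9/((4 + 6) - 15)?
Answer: 16/5 ≈ 3.2000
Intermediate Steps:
5 + 9/((4 + 6) - 15) = 5 + 9/(10 - 15) = 5 + 9/(-5) = 5 - 1/5*9 = 5 - 9/5 = 16/5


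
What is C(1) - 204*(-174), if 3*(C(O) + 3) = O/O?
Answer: 106480/3 ≈ 35493.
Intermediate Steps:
C(O) = -8/3 (C(O) = -3 + (O/O)/3 = -3 + (1/3)*1 = -3 + 1/3 = -8/3)
C(1) - 204*(-174) = -8/3 - 204*(-174) = -8/3 + 35496 = 106480/3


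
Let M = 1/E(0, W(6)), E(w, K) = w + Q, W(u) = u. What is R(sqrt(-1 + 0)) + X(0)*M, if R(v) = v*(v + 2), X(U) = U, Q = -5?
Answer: I*(2 + I) ≈ -1.0 + 2.0*I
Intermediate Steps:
E(w, K) = -5 + w (E(w, K) = w - 5 = -5 + w)
R(v) = v*(2 + v)
M = -1/5 (M = 1/(-5 + 0) = 1/(-5) = -1/5 ≈ -0.20000)
R(sqrt(-1 + 0)) + X(0)*M = sqrt(-1 + 0)*(2 + sqrt(-1 + 0)) + 0*(-1/5) = sqrt(-1)*(2 + sqrt(-1)) + 0 = I*(2 + I) + 0 = I*(2 + I)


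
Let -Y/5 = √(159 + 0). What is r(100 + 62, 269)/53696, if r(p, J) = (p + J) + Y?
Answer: 431/53696 - 5*√159/53696 ≈ 0.0068525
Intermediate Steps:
Y = -5*√159 (Y = -5*√(159 + 0) = -5*√159 ≈ -63.048)
r(p, J) = J + p - 5*√159 (r(p, J) = (p + J) - 5*√159 = (J + p) - 5*√159 = J + p - 5*√159)
r(100 + 62, 269)/53696 = (269 + (100 + 62) - 5*√159)/53696 = (269 + 162 - 5*√159)*(1/53696) = (431 - 5*√159)*(1/53696) = 431/53696 - 5*√159/53696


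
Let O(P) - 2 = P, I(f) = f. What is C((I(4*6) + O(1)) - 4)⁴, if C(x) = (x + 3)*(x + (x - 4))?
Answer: 1421970391296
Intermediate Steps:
O(P) = 2 + P
C(x) = (-4 + 2*x)*(3 + x) (C(x) = (3 + x)*(x + (-4 + x)) = (3 + x)*(-4 + 2*x) = (-4 + 2*x)*(3 + x))
C((I(4*6) + O(1)) - 4)⁴ = (-12 + 2*((4*6 + (2 + 1)) - 4) + 2*((4*6 + (2 + 1)) - 4)²)⁴ = (-12 + 2*((24 + 3) - 4) + 2*((24 + 3) - 4)²)⁴ = (-12 + 2*(27 - 4) + 2*(27 - 4)²)⁴ = (-12 + 2*23 + 2*23²)⁴ = (-12 + 46 + 2*529)⁴ = (-12 + 46 + 1058)⁴ = 1092⁴ = 1421970391296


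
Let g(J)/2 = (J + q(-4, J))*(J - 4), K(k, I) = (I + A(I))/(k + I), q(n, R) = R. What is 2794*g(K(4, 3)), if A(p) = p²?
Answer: -2145792/49 ≈ -43792.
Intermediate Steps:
K(k, I) = (I + I²)/(I + k) (K(k, I) = (I + I²)/(k + I) = (I + I²)/(I + k))
g(J) = 4*J*(-4 + J) (g(J) = 2*((J + J)*(J - 4)) = 2*((2*J)*(-4 + J)) = 2*(2*J*(-4 + J)) = 4*J*(-4 + J))
2794*g(K(4, 3)) = 2794*(4*(3*(1 + 3)/(3 + 4))*(-4 + 3*(1 + 3)/(3 + 4))) = 2794*(4*(3*4/7)*(-4 + 3*4/7)) = 2794*(4*(3*(⅐)*4)*(-4 + 3*(⅐)*4)) = 2794*(4*(12/7)*(-4 + 12/7)) = 2794*(4*(12/7)*(-16/7)) = 2794*(-768/49) = -2145792/49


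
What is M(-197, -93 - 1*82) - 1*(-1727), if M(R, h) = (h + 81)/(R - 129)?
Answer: 281548/163 ≈ 1727.3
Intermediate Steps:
M(R, h) = (81 + h)/(-129 + R)
M(-197, -93 - 1*82) - 1*(-1727) = (81 + (-93 - 1*82))/(-129 - 197) - 1*(-1727) = (81 + (-93 - 82))/(-326) + 1727 = -(81 - 175)/326 + 1727 = -1/326*(-94) + 1727 = 47/163 + 1727 = 281548/163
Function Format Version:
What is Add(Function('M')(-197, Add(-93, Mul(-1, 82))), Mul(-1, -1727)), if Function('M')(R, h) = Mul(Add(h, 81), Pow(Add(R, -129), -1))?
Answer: Rational(281548, 163) ≈ 1727.3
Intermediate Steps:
Function('M')(R, h) = Mul(Pow(Add(-129, R), -1), Add(81, h)) (Function('M')(R, h) = Mul(Add(81, h), Pow(Add(-129, R), -1)) = Mul(Pow(Add(-129, R), -1), Add(81, h)))
Add(Function('M')(-197, Add(-93, Mul(-1, 82))), Mul(-1, -1727)) = Add(Mul(Pow(Add(-129, -197), -1), Add(81, Add(-93, Mul(-1, 82)))), Mul(-1, -1727)) = Add(Mul(Pow(-326, -1), Add(81, Add(-93, -82))), 1727) = Add(Mul(Rational(-1, 326), Add(81, -175)), 1727) = Add(Mul(Rational(-1, 326), -94), 1727) = Add(Rational(47, 163), 1727) = Rational(281548, 163)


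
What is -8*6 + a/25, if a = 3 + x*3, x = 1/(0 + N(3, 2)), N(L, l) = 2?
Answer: -2391/50 ≈ -47.820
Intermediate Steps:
x = 1/2 (x = 1/(0 + 2) = 1/2 ≈ 0.50000)
a = 9/2 (a = 3 + (1/2)*3 = 3 + 3/2 = 9/2 ≈ 4.5000)
-8*6 + a/25 = -8*6 + (9/2)/25 = -48 + (9/2)*(1/25) = -48 + 9/50 = -2391/50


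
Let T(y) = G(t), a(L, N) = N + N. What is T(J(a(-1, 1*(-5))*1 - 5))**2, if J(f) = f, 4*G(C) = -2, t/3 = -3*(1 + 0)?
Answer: 1/4 ≈ 0.25000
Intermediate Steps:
t = -9 (t = 3*(-3*(1 + 0)) = 3*(-3*1) = 3*(-3) = -9)
a(L, N) = 2*N
G(C) = -1/2 (G(C) = (1/4)*(-2) = -1/2)
T(y) = -1/2
T(J(a(-1, 1*(-5))*1 - 5))**2 = (-1/2)**2 = 1/4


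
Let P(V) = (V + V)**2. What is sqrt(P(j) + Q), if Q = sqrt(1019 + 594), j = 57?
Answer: sqrt(12996 + sqrt(1613)) ≈ 114.18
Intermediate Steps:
P(V) = 4*V**2 (P(V) = (2*V)**2 = 4*V**2)
Q = sqrt(1613) ≈ 40.162
sqrt(P(j) + Q) = sqrt(4*57**2 + sqrt(1613)) = sqrt(4*3249 + sqrt(1613)) = sqrt(12996 + sqrt(1613))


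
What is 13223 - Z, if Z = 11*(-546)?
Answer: 19229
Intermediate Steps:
Z = -6006
13223 - Z = 13223 - 1*(-6006) = 13223 + 6006 = 19229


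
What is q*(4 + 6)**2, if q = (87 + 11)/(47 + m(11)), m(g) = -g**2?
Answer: -4900/37 ≈ -132.43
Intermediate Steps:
q = -49/37 (q = (87 + 11)/(47 - 1*11**2) = 98/(47 - 1*121) = 98/(47 - 121) = 98/(-74) = 98*(-1/74) = -49/37 ≈ -1.3243)
q*(4 + 6)**2 = -49*(4 + 6)**2/37 = -49/37*10**2 = -49/37*100 = -4900/37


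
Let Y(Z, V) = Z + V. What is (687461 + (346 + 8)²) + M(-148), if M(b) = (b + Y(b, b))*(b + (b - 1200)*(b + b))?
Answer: -176281063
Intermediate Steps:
Y(Z, V) = V + Z
M(b) = 3*b*(b + 2*b*(-1200 + b)) (M(b) = (b + (b + b))*(b + (b - 1200)*(b + b)) = (b + 2*b)*(b + (-1200 + b)*(2*b)) = (3*b)*(b + 2*b*(-1200 + b)) = 3*b*(b + 2*b*(-1200 + b)))
(687461 + (346 + 8)²) + M(-148) = (687461 + (346 + 8)²) + (-148)²*(-7197 + 6*(-148)) = (687461 + 354²) + 21904*(-7197 - 888) = (687461 + 125316) + 21904*(-8085) = 812777 - 177093840 = -176281063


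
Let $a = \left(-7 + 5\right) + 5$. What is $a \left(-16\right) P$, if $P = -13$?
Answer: $624$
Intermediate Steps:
$a = 3$ ($a = -2 + 5 = 3$)
$a \left(-16\right) P = 3 \left(-16\right) \left(-13\right) = \left(-48\right) \left(-13\right) = 624$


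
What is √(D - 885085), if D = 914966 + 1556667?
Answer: 2*√396637 ≈ 1259.6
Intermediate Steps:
D = 2471633
√(D - 885085) = √(2471633 - 885085) = √1586548 = 2*√396637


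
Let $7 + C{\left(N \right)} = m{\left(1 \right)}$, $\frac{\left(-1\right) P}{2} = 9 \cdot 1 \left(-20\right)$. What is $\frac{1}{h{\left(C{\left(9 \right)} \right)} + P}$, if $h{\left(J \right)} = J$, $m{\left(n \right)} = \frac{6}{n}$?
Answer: $\frac{1}{359} \approx 0.0027855$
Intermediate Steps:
$P = 360$ ($P = - 2 \cdot 9 \cdot 1 \left(-20\right) = - 2 \cdot 9 \left(-20\right) = \left(-2\right) \left(-180\right) = 360$)
$C{\left(N \right)} = -1$ ($C{\left(N \right)} = -7 + \frac{6}{1} = -7 + 6 \cdot 1 = -7 + 6 = -1$)
$\frac{1}{h{\left(C{\left(9 \right)} \right)} + P} = \frac{1}{-1 + 360} = \frac{1}{359}$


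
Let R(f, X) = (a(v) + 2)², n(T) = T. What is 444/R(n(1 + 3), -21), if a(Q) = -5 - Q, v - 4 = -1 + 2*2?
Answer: 111/25 ≈ 4.4400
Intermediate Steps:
v = 7 (v = 4 + (-1 + 2*2) = 4 + (-1 + 4) = 4 + 3 = 7)
R(f, X) = 100 (R(f, X) = ((-5 - 1*7) + 2)² = ((-5 - 7) + 2)² = (-12 + 2)² = (-10)² = 100)
444/R(n(1 + 3), -21) = 444/100 = 444*(1/100) = 111/25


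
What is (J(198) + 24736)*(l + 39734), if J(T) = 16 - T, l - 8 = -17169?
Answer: 554257442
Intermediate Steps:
l = -17161 (l = 8 - 17169 = -17161)
(J(198) + 24736)*(l + 39734) = ((16 - 1*198) + 24736)*(-17161 + 39734) = ((16 - 198) + 24736)*22573 = (-182 + 24736)*22573 = 24554*22573 = 554257442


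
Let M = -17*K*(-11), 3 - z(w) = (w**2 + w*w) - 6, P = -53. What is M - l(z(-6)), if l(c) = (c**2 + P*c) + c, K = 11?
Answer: -5188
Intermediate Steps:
z(w) = 9 - 2*w**2 (z(w) = 3 - ((w**2 + w*w) - 6) = 3 - ((w**2 + w**2) - 6) = 3 - (2*w**2 - 6) = 3 - (-6 + 2*w**2) = 3 + (6 - 2*w**2) = 9 - 2*w**2)
M = 2057 (M = -17*11*(-11) = -187*(-11) = 2057)
l(c) = c**2 - 52*c (l(c) = (c**2 - 53*c) + c = c**2 - 52*c)
M - l(z(-6)) = 2057 - (9 - 2*(-6)**2)*(-52 + (9 - 2*(-6)**2)) = 2057 - (9 - 2*36)*(-52 + (9 - 2*36)) = 2057 - (9 - 72)*(-52 + (9 - 72)) = 2057 - (-63)*(-52 - 63) = 2057 - (-63)*(-115) = 2057 - 1*7245 = 2057 - 7245 = -5188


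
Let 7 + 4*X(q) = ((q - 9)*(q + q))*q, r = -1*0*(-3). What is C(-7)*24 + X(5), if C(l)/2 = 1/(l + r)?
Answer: -1641/28 ≈ -58.607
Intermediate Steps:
r = 0 (r = 0*(-3) = 0)
C(l) = 2/l (C(l) = 2/(l + 0) = 2/l)
X(q) = -7/4 + q**2*(-9 + q)/2 (X(q) = -7/4 + (((q - 9)*(q + q))*q)/4 = -7/4 + (((-9 + q)*(2*q))*q)/4 = -7/4 + ((2*q*(-9 + q))*q)/4 = -7/4 + (2*q**2*(-9 + q))/4 = -7/4 + q**2*(-9 + q)/2)
C(-7)*24 + X(5) = (2/(-7))*24 + (-7/4 + (1/2)*5**3 - 9/2*5**2) = (2*(-1/7))*24 + (-7/4 + (1/2)*125 - 9/2*25) = -2/7*24 + (-7/4 + 125/2 - 225/2) = -48/7 - 207/4 = -1641/28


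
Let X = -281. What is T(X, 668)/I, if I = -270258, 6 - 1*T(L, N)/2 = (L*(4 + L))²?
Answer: 6058598563/135129 ≈ 44836.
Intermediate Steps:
T(L, N) = 12 - 2*L²*(4 + L)²
T(X, 668)/I = (12 - 2*(-281)²*(4 - 281)²)/(-270258) = (12 - 2*78961*(-277)²)*(-1/270258) = (12 - 2*78961*76729)*(-1/270258) = (12 - 12117197138)*(-1/270258) = -12117197126*(-1/270258) = 6058598563/135129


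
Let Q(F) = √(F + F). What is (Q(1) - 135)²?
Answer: (135 - √2)² ≈ 17845.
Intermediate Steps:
Q(F) = √2*√F (Q(F) = √(2*F) = √2*√F)
(Q(1) - 135)² = (√2*√1 - 135)² = (√2*1 - 135)² = (√2 - 135)² = (-135 + √2)²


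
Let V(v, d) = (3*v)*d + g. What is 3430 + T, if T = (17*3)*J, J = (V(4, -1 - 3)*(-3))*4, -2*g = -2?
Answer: 32194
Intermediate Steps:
g = 1 (g = -½*(-2) = 1)
V(v, d) = 1 + 3*d*v (V(v, d) = (3*v)*d + 1 = 3*d*v + 1 = 1 + 3*d*v)
J = 564 (J = ((1 + 3*(-1 - 3)*4)*(-3))*4 = ((1 + 3*(-4)*4)*(-3))*4 = ((1 - 48)*(-3))*4 = -47*(-3)*4 = 141*4 = 564)
T = 28764 (T = (17*3)*564 = 51*564 = 28764)
3430 + T = 3430 + 28764 = 32194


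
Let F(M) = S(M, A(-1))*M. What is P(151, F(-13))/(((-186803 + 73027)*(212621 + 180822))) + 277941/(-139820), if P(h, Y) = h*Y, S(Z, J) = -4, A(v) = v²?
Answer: -29908305465133/15045563271110 ≈ -1.9878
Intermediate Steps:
F(M) = -4*M
P(h, Y) = Y*h
P(151, F(-13))/(((-186803 + 73027)*(212621 + 180822))) + 277941/(-139820) = (-4*(-13)*151)/(((-186803 + 73027)*(212621 + 180822))) + 277941/(-139820) = (52*151)/((-113776*393443)) + 277941*(-1/139820) = 7852/(-44764370768) - 277941/139820 = 7852*(-1/44764370768) - 277941/139820 = -151/860853284 - 277941/139820 = -29908305465133/15045563271110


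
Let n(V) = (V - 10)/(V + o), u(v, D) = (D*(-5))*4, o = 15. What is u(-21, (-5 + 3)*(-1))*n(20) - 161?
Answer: -1207/7 ≈ -172.43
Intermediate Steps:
u(v, D) = -20*D (u(v, D) = -5*D*4 = -20*D)
n(V) = (-10 + V)/(15 + V) (n(V) = (V - 10)/(V + 15) = (-10 + V)/(15 + V))
u(-21, (-5 + 3)*(-1))*n(20) - 161 = (-20*(-5 + 3)*(-1))*((-10 + 20)/(15 + 20)) - 161 = (-(-40)*(-1))*(10/35) - 161 = (-20*2)*((1/35)*10) - 161 = -40*2/7 - 161 = -80/7 - 161 = -1207/7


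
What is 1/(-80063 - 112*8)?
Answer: -1/80959 ≈ -1.2352e-5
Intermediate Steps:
1/(-80063 - 112*8) = 1/(-80063 - 896) = 1/(-80959) = -1/80959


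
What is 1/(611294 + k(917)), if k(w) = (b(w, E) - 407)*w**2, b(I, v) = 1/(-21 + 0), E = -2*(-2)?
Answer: -3/1025011714 ≈ -2.9268e-9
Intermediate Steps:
E = 4
b(I, v) = -1/21 (b(I, v) = 1/(-21) = -1/21)
k(w) = -8548*w**2/21 (k(w) = (-1/21 - 407)*w**2 = -8548*w**2/21)
1/(611294 + k(917)) = 1/(611294 - 8548/21*917**2) = 1/(611294 - 8548/21*840889) = 1/(611294 - 1026845596/3) = 1/(-1025011714/3) = -3/1025011714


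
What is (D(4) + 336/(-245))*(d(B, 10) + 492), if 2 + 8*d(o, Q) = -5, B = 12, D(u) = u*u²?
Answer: 1076546/35 ≈ 30758.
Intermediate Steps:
D(u) = u³
d(o, Q) = -7/8 (d(o, Q) = -¼ + (⅛)*(-5) = -¼ - 5/8 = -7/8)
(D(4) + 336/(-245))*(d(B, 10) + 492) = (4³ + 336/(-245))*(-7/8 + 492) = (64 + 336*(-1/245))*(3929/8) = (64 - 48/35)*(3929/8) = (2192/35)*(3929/8) = 1076546/35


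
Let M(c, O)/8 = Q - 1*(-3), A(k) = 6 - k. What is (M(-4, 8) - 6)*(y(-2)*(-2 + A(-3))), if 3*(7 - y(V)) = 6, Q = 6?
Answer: 2310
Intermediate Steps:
y(V) = 5 (y(V) = 7 - ⅓*6 = 7 - 2 = 5)
M(c, O) = 72 (M(c, O) = 8*(6 - 1*(-3)) = 8*(6 + 3) = 8*9 = 72)
(M(-4, 8) - 6)*(y(-2)*(-2 + A(-3))) = (72 - 6)*(5*(-2 + (6 - 1*(-3)))) = 66*(5*(-2 + (6 + 3))) = 66*(5*(-2 + 9)) = 66*(5*7) = 66*35 = 2310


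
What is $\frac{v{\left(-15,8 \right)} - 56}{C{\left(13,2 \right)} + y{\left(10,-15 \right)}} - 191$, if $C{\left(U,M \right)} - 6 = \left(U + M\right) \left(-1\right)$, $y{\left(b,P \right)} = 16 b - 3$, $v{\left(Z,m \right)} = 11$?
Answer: $- \frac{28313}{148} \approx -191.3$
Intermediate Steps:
$y{\left(b,P \right)} = -3 + 16 b$
$C{\left(U,M \right)} = 6 - M - U$ ($C{\left(U,M \right)} = 6 + \left(U + M\right) \left(-1\right) = 6 + \left(M + U\right) \left(-1\right) = 6 - \left(M + U\right) = 6 - M - U$)
$\frac{v{\left(-15,8 \right)} - 56}{C{\left(13,2 \right)} + y{\left(10,-15 \right)}} - 191 = \frac{11 - 56}{\left(6 - 2 - 13\right) + \left(-3 + 16 \cdot 10\right)} - 191 = - \frac{45}{\left(6 - 2 - 13\right) + \left(-3 + 160\right)} - 191 = - \frac{45}{-9 + 157} - 191 = - \frac{45}{148} - 191 = - \frac{28313}{148}$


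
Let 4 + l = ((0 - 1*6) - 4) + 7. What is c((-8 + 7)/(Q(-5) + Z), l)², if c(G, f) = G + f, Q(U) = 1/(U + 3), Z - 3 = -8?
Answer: 5625/121 ≈ 46.488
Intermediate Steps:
Z = -5 (Z = 3 - 8 = -5)
Q(U) = 1/(3 + U)
l = -7 (l = -4 + (((0 - 1*6) - 4) + 7) = -4 + (((0 - 6) - 4) + 7) = -4 + ((-6 - 4) + 7) = -4 + (-10 + 7) = -4 - 3 = -7)
c((-8 + 7)/(Q(-5) + Z), l)² = ((-8 + 7)/(1/(3 - 5) - 5) - 7)² = (-1/(1/(-2) - 5) - 7)² = (-1/(-½ - 5) - 7)² = (-1/(-11/2) - 7)² = (-1*(-2/11) - 7)² = (2/11 - 7)² = (-75/11)² = 5625/121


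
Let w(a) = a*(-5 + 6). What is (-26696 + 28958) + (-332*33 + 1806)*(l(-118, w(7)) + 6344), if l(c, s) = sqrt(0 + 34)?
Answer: -58045338 - 9150*sqrt(34) ≈ -5.8099e+7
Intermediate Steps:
w(a) = a (w(a) = a*1 = a)
l(c, s) = sqrt(34)
(-26696 + 28958) + (-332*33 + 1806)*(l(-118, w(7)) + 6344) = (-26696 + 28958) + (-332*33 + 1806)*(sqrt(34) + 6344) = 2262 + (-10956 + 1806)*(6344 + sqrt(34)) = 2262 - 9150*(6344 + sqrt(34)) = 2262 + (-58047600 - 9150*sqrt(34)) = -58045338 - 9150*sqrt(34)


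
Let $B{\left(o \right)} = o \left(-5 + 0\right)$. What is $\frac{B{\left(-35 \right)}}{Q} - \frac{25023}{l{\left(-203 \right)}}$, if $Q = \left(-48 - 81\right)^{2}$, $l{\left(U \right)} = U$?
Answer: $\frac{416443268}{3378123} \approx 123.28$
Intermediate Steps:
$B{\left(o \right)} = - 5 o$ ($B{\left(o \right)} = o \left(-5\right) = - 5 o$)
$Q = 16641$ ($Q = \left(-129\right)^{2} = 16641$)
$\frac{B{\left(-35 \right)}}{Q} - \frac{25023}{l{\left(-203 \right)}} = \frac{\left(-5\right) \left(-35\right)}{16641} - \frac{25023}{-203} = 175 \cdot \frac{1}{16641} - - \frac{25023}{203} = \frac{175}{16641} + \frac{25023}{203} = \frac{416443268}{3378123}$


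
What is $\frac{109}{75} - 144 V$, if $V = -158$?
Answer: $\frac{1706509}{75} \approx 22753.0$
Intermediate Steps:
$\frac{109}{75} - 144 V = \frac{109}{75} - -22752 = 109 \cdot \frac{1}{75} + 22752 = \frac{109}{75} + 22752 = \frac{1706509}{75}$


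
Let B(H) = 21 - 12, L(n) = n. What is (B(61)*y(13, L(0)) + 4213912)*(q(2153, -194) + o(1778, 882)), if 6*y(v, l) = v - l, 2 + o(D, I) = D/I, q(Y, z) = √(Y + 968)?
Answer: 8427863/126 + 8427863*√3121/2 ≈ 2.3548e+8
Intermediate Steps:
q(Y, z) = √(968 + Y)
o(D, I) = -2 + D/I
B(H) = 9
y(v, l) = -l/6 + v/6 (y(v, l) = (v - l)/6 = -l/6 + v/6)
(B(61)*y(13, L(0)) + 4213912)*(q(2153, -194) + o(1778, 882)) = (9*(-⅙*0 + (⅙)*13) + 4213912)*(√(968 + 2153) + (-2 + 1778/882)) = (9*(0 + 13/6) + 4213912)*(√3121 + (-2 + 1778*(1/882))) = (9*(13/6) + 4213912)*(√3121 + (-2 + 127/63)) = (39/2 + 4213912)*(√3121 + 1/63) = 8427863*(1/63 + √3121)/2 = 8427863/126 + 8427863*√3121/2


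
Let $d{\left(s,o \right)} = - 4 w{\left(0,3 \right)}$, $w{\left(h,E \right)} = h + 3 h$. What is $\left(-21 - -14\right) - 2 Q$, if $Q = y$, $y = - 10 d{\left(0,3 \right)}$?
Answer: $-7$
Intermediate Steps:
$w{\left(h,E \right)} = 4 h$
$d{\left(s,o \right)} = 0$ ($d{\left(s,o \right)} = - 4 \cdot 4 \cdot 0 = \left(-4\right) 0 = 0$)
$y = 0$ ($y = \left(-10\right) 0 = 0$)
$Q = 0$
$\left(-21 - -14\right) - 2 Q = \left(-21 - -14\right) - 0 = \left(-21 + 14\right) + 0 = -7 + 0 = -7$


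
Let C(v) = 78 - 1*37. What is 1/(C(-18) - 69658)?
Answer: -1/69617 ≈ -1.4364e-5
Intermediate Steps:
C(v) = 41 (C(v) = 78 - 37 = 41)
1/(C(-18) - 69658) = 1/(41 - 69658) = 1/(-69617) = -1/69617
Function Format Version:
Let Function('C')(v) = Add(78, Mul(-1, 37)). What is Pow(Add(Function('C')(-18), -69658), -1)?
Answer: Rational(-1, 69617) ≈ -1.4364e-5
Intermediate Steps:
Function('C')(v) = 41 (Function('C')(v) = Add(78, -37) = 41)
Pow(Add(Function('C')(-18), -69658), -1) = Pow(Add(41, -69658), -1) = Pow(-69617, -1) = Rational(-1, 69617)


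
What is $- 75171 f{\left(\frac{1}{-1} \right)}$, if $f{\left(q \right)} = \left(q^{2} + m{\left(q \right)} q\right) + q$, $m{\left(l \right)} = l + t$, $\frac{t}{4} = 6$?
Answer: $1728933$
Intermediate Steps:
$t = 24$ ($t = 4 \cdot 6 = 24$)
$m{\left(l \right)} = 24 + l$ ($m{\left(l \right)} = l + 24 = 24 + l$)
$f{\left(q \right)} = q + q^{2} + q \left(24 + q\right)$ ($f{\left(q \right)} = \left(q^{2} + \left(24 + q\right) q\right) + q = \left(q^{2} + q \left(24 + q\right)\right) + q = q + q^{2} + q \left(24 + q\right)$)
$- 75171 f{\left(\frac{1}{-1} \right)} = - 75171 \frac{25 + \frac{2}{-1}}{-1} = - 75171 \left(- (25 + 2 \left(-1\right))\right) = - 75171 \left(- (25 - 2)\right) = - 75171 \left(\left(-1\right) 23\right) = \left(-75171\right) \left(-23\right) = 1728933$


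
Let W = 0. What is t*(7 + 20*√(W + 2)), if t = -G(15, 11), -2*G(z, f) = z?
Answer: 105/2 + 150*√2 ≈ 264.63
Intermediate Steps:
G(z, f) = -z/2
t = 15/2 (t = -(-1)*15/2 = -1*(-15/2) = 15/2 ≈ 7.5000)
t*(7 + 20*√(W + 2)) = 15*(7 + 20*√(0 + 2))/2 = 15*(7 + 20*√2)/2 = 105/2 + 150*√2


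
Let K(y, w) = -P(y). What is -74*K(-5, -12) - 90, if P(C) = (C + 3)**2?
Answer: 206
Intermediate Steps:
P(C) = (3 + C)**2
K(y, w) = -(3 + y)**2
-74*K(-5, -12) - 90 = -(-74)*(3 - 5)**2 - 90 = -(-74)*(-2)**2 - 90 = -(-74)*4 - 90 = -74*(-4) - 90 = 296 - 90 = 206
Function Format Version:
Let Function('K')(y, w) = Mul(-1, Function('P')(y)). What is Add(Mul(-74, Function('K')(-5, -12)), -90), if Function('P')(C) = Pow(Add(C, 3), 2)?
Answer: 206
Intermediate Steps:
Function('P')(C) = Pow(Add(3, C), 2)
Function('K')(y, w) = Mul(-1, Pow(Add(3, y), 2))
Add(Mul(-74, Function('K')(-5, -12)), -90) = Add(Mul(-74, Mul(-1, Pow(Add(3, -5), 2))), -90) = Add(Mul(-74, Mul(-1, Pow(-2, 2))), -90) = Add(Mul(-74, Mul(-1, 4)), -90) = Add(Mul(-74, -4), -90) = Add(296, -90) = 206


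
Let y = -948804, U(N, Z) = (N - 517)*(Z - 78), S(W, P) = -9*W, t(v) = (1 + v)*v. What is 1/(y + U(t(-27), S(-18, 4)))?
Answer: -1/933264 ≈ -1.0715e-6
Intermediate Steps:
t(v) = v*(1 + v)
U(N, Z) = (-517 + N)*(-78 + Z)
1/(y + U(t(-27), S(-18, 4))) = 1/(-948804 + (40326 - (-4653)*(-18) - (-2106)*(1 - 27) + (-27*(1 - 27))*(-9*(-18)))) = 1/(-948804 + (40326 - 517*162 - (-2106)*(-26) - 27*(-26)*162)) = 1/(-948804 + (40326 - 83754 - 78*702 + 702*162)) = 1/(-948804 + (40326 - 83754 - 54756 + 113724)) = 1/(-948804 + 15540) = 1/(-933264) = -1/933264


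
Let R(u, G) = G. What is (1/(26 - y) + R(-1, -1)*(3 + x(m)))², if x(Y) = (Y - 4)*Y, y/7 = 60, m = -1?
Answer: 9941409/155236 ≈ 64.041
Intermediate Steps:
y = 420 (y = 7*60 = 420)
x(Y) = Y*(-4 + Y) (x(Y) = (-4 + Y)*Y = Y*(-4 + Y))
(1/(26 - y) + R(-1, -1)*(3 + x(m)))² = (1/(26 - 1*420) - (3 - (-4 - 1)))² = (1/(26 - 420) - (3 - 1*(-5)))² = (1/(-394) - (3 + 5))² = (-1/394 - 1*8)² = (-1/394 - 8)² = (-3153/394)² = 9941409/155236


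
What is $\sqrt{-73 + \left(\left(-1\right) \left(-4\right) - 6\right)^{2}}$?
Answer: $i \sqrt{69} \approx 8.3066 i$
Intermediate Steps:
$\sqrt{-73 + \left(\left(-1\right) \left(-4\right) - 6\right)^{2}} = \sqrt{-73 + \left(4 - 6\right)^{2}} = \sqrt{-73 + \left(-2\right)^{2}} = \sqrt{-73 + 4} = \sqrt{-69} = i \sqrt{69}$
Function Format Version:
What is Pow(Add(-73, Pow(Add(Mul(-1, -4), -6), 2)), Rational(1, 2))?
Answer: Mul(I, Pow(69, Rational(1, 2))) ≈ Mul(8.3066, I)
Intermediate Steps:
Pow(Add(-73, Pow(Add(Mul(-1, -4), -6), 2)), Rational(1, 2)) = Pow(Add(-73, Pow(Add(4, -6), 2)), Rational(1, 2)) = Pow(Add(-73, Pow(-2, 2)), Rational(1, 2)) = Pow(Add(-73, 4), Rational(1, 2)) = Pow(-69, Rational(1, 2)) = Mul(I, Pow(69, Rational(1, 2)))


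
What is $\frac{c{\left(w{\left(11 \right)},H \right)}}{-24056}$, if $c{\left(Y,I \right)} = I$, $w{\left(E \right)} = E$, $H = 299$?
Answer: $- \frac{299}{24056} \approx -0.012429$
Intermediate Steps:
$\frac{c{\left(w{\left(11 \right)},H \right)}}{-24056} = \frac{299}{-24056} = 299 \left(- \frac{1}{24056}\right) = - \frac{299}{24056}$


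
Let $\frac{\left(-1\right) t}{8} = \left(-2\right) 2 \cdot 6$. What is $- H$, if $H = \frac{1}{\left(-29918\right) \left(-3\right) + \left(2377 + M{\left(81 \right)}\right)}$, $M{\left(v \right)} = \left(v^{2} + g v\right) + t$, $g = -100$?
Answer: $- \frac{1}{90784} \approx -1.1015 \cdot 10^{-5}$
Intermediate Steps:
$t = 192$ ($t = - 8 \left(-2\right) 2 \cdot 6 = - 8 \left(\left(-4\right) 6\right) = \left(-8\right) \left(-24\right) = 192$)
$M{\left(v \right)} = 192 + v^{2} - 100 v$ ($M{\left(v \right)} = \left(v^{2} - 100 v\right) + 192 = 192 + v^{2} - 100 v$)
$H = \frac{1}{90784}$ ($H = \frac{1}{\left(-29918\right) \left(-3\right) + \left(2377 + \left(192 + 81^{2} - 8100\right)\right)} = \frac{1}{89754 + \left(2377 + \left(192 + 6561 - 8100\right)\right)} = \frac{1}{89754 + \left(2377 - 1347\right)} = \frac{1}{89754 + 1030} = \frac{1}{90784} \approx 1.1015 \cdot 10^{-5}$)
$- H = \left(-1\right) \frac{1}{90784} = - \frac{1}{90784}$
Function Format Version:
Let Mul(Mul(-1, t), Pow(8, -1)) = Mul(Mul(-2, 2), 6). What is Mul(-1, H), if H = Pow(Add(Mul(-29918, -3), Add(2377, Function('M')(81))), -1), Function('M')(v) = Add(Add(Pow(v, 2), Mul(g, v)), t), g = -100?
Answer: Rational(-1, 90784) ≈ -1.1015e-5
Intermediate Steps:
t = 192 (t = Mul(-8, Mul(Mul(-2, 2), 6)) = Mul(-8, Mul(-4, 6)) = Mul(-8, -24) = 192)
Function('M')(v) = Add(192, Pow(v, 2), Mul(-100, v)) (Function('M')(v) = Add(Add(Pow(v, 2), Mul(-100, v)), 192) = Add(192, Pow(v, 2), Mul(-100, v)))
H = Rational(1, 90784) (H = Pow(Add(Mul(-29918, -3), Add(2377, Add(192, Pow(81, 2), Mul(-100, 81)))), -1) = Pow(Add(89754, Add(2377, Add(192, 6561, -8100))), -1) = Pow(Add(89754, Add(2377, -1347)), -1) = Pow(Add(89754, 1030), -1) = Pow(90784, -1) = Rational(1, 90784) ≈ 1.1015e-5)
Mul(-1, H) = Mul(-1, Rational(1, 90784)) = Rational(-1, 90784)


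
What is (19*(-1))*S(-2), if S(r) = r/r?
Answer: -19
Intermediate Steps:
S(r) = 1
(19*(-1))*S(-2) = (19*(-1))*1 = -19*1 = -19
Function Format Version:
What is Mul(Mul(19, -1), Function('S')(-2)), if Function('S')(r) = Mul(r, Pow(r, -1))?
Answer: -19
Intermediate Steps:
Function('S')(r) = 1
Mul(Mul(19, -1), Function('S')(-2)) = Mul(Mul(19, -1), 1) = Mul(-19, 1) = -19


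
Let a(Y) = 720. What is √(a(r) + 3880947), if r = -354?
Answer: √3881667 ≈ 1970.2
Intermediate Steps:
√(a(r) + 3880947) = √(720 + 3880947) = √3881667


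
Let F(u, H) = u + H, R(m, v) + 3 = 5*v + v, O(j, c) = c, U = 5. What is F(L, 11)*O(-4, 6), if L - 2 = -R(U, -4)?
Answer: 240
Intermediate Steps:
R(m, v) = -3 + 6*v (R(m, v) = -3 + (5*v + v) = -3 + 6*v)
L = 29 (L = 2 - (-3 + 6*(-4)) = 2 - (-3 - 24) = 2 - 1*(-27) = 2 + 27 = 29)
F(u, H) = H + u
F(L, 11)*O(-4, 6) = (11 + 29)*6 = 40*6 = 240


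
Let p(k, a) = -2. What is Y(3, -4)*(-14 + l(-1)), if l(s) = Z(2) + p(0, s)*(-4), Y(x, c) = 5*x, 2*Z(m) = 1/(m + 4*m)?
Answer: -357/4 ≈ -89.250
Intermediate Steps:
Z(m) = 1/(10*m) (Z(m) = 1/(2*(m + 4*m)) = 1/(2*((5*m))) = (1/(5*m))/2 = 1/(10*m))
l(s) = 161/20 (l(s) = (⅒)/2 - 2*(-4) = (⅒)*(½) + 8 = 1/20 + 8 = 161/20)
Y(3, -4)*(-14 + l(-1)) = (5*3)*(-14 + 161/20) = 15*(-119/20) = -357/4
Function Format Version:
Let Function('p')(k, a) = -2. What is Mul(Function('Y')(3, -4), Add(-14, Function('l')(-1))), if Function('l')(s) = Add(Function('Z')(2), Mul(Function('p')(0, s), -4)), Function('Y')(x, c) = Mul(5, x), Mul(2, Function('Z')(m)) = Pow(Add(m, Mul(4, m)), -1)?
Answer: Rational(-357, 4) ≈ -89.250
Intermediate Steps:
Function('Z')(m) = Mul(Rational(1, 10), Pow(m, -1)) (Function('Z')(m) = Mul(Rational(1, 2), Pow(Add(m, Mul(4, m)), -1)) = Mul(Rational(1, 2), Pow(Mul(5, m), -1)) = Mul(Rational(1, 2), Mul(Rational(1, 5), Pow(m, -1))) = Mul(Rational(1, 10), Pow(m, -1)))
Function('l')(s) = Rational(161, 20) (Function('l')(s) = Add(Mul(Rational(1, 10), Pow(2, -1)), Mul(-2, -4)) = Add(Mul(Rational(1, 10), Rational(1, 2)), 8) = Add(Rational(1, 20), 8) = Rational(161, 20))
Mul(Function('Y')(3, -4), Add(-14, Function('l')(-1))) = Mul(Mul(5, 3), Add(-14, Rational(161, 20))) = Mul(15, Rational(-119, 20)) = Rational(-357, 4)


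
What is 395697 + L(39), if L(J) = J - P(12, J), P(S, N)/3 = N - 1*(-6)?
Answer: 395601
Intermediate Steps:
P(S, N) = 18 + 3*N (P(S, N) = 3*(N - 1*(-6)) = 3*(N + 6) = 3*(6 + N) = 18 + 3*N)
L(J) = -18 - 2*J (L(J) = J - (18 + 3*J) = J + (-18 - 3*J) = -18 - 2*J)
395697 + L(39) = 395697 + (-18 - 2*39) = 395697 + (-18 - 78) = 395697 - 96 = 395601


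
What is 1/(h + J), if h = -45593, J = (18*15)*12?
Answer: -1/42353 ≈ -2.3611e-5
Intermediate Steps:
J = 3240 (J = 270*12 = 3240)
1/(h + J) = 1/(-45593 + 3240) = 1/(-42353) = -1/42353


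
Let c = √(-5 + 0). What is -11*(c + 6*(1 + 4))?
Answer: -330 - 11*I*√5 ≈ -330.0 - 24.597*I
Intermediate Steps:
c = I*√5 (c = √(-5) = I*√5 ≈ 2.2361*I)
-11*(c + 6*(1 + 4)) = -11*(I*√5 + 6*(1 + 4)) = -11*(I*√5 + 6*5) = -11*(I*√5 + 30) = -11*(30 + I*√5) = -330 - 11*I*√5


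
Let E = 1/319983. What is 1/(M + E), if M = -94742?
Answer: -319983/30315829385 ≈ -1.0555e-5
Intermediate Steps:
E = 1/319983 ≈ 3.1252e-6
1/(M + E) = 1/(-94742 + 1/319983) = 1/(-30315829385/319983) = -319983/30315829385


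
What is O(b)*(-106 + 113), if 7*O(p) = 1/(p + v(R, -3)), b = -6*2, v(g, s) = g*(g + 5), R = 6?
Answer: 1/54 ≈ 0.018519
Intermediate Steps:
v(g, s) = g*(5 + g)
b = -12
O(p) = 1/(7*(66 + p)) (O(p) = 1/(7*(p + 6*(5 + 6))) = 1/(7*(p + 6*11)) = 1/(7*(p + 66)) = 1/(7*(66 + p)))
O(b)*(-106 + 113) = (1/(7*(66 - 12)))*(-106 + 113) = ((⅐)/54)*7 = ((⅐)*(1/54))*7 = (1/378)*7 = 1/54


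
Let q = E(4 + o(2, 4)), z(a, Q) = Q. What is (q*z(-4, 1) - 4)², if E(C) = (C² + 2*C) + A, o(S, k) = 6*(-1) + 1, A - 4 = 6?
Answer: 25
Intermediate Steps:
A = 10 (A = 4 + 6 = 10)
o(S, k) = -5 (o(S, k) = -6 + 1 = -5)
E(C) = 10 + C² + 2*C (E(C) = (C² + 2*C) + 10 = 10 + C² + 2*C)
q = 9 (q = 10 + (4 - 5)² + 2*(4 - 5) = 10 + (-1)² + 2*(-1) = 10 + 1 - 2 = 9)
(q*z(-4, 1) - 4)² = (9*1 - 4)² = (9 - 4)² = 5² = 25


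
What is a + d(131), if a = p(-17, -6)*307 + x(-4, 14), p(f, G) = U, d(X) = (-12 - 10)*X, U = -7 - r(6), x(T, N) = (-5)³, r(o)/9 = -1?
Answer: -2393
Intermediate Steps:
r(o) = -9 (r(o) = 9*(-1) = -9)
x(T, N) = -125
U = 2 (U = -7 - 1*(-9) = -7 + 9 = 2)
d(X) = -22*X
p(f, G) = 2
a = 489 (a = 2*307 - 125 = 614 - 125 = 489)
a + d(131) = 489 - 22*131 = 489 - 2882 = -2393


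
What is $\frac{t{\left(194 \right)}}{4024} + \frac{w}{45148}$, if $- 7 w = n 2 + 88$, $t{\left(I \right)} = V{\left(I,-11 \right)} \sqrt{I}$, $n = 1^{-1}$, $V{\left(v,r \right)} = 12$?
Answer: $- \frac{45}{158018} + \frac{3 \sqrt{194}}{1006} \approx 0.041251$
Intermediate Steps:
$n = 1$
$t{\left(I \right)} = 12 \sqrt{I}$
$w = - \frac{90}{7}$ ($w = - \frac{1 \cdot 2 + 88}{7} = - \frac{2 + 88}{7} = \left(- \frac{1}{7}\right) 90 = - \frac{90}{7} \approx -12.857$)
$\frac{t{\left(194 \right)}}{4024} + \frac{w}{45148} = \frac{12 \sqrt{194}}{4024} - \frac{90}{7 \cdot 45148} = 12 \sqrt{194} \cdot \frac{1}{4024} - \frac{45}{158018} = \frac{3 \sqrt{194}}{1006} - \frac{45}{158018} = - \frac{45}{158018} + \frac{3 \sqrt{194}}{1006}$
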